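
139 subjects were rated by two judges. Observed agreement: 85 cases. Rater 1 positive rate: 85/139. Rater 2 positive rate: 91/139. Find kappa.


P_o = 85/139 = 0.611511
P_e = (85*91 + 54*48) / 19321 = 0.534496
kappa = (P_o - P_e) / (1 - P_e)
kappa = (0.611511 - 0.534496) / (1 - 0.534496)
kappa = 0.1654

0.1654


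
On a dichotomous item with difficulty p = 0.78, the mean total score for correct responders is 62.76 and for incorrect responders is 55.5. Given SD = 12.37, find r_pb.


q = 1 - p = 0.22
rpb = ((M1 - M0) / SD) * sqrt(p * q)
rpb = ((62.76 - 55.5) / 12.37) * sqrt(0.78 * 0.22)
rpb = 0.2431

0.2431


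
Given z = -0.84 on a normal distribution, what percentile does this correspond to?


CDF(z) = 0.5 * (1 + erf(z/sqrt(2)))
erf(-0.594) = -0.5991
CDF = 0.2005
Percentile rank = 0.2005 * 100 = 20.05

20.05


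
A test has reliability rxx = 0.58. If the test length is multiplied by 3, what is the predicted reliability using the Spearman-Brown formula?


r_new = (n * rxx) / (1 + (n-1) * rxx)
r_new = (3 * 0.58) / (1 + 2 * 0.58)
r_new = 1.74 / 2.16
r_new = 0.8056

0.8056


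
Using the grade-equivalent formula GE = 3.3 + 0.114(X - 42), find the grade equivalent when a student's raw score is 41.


raw - median = 41 - 42 = -1
slope * diff = 0.114 * -1 = -0.114
GE = 3.3 + -0.114
GE = 3.186

3.186


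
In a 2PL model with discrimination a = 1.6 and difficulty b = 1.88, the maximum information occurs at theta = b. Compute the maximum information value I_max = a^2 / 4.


For 2PL, max info at theta = b = 1.88
I_max = a^2 / 4 = 1.6^2 / 4
= 2.56 / 4
I_max = 0.64

0.64


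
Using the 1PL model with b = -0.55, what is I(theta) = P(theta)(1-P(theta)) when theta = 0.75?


P = 1/(1+exp(-(0.75--0.55))) = 0.7858
I = P*(1-P) = 0.7858 * 0.2142
I = 0.1683

0.1683


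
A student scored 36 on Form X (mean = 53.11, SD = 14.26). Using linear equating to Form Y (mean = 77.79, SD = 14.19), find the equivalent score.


slope = SD_Y / SD_X = 14.19 / 14.26 ~ 0.9951
intercept = mean_Y - slope * mean_X = 77.79 - (14.19 / 14.26) * 53.11 ~ 24.9407
Y = slope * X + intercept. To avoid rounding drift from the rounded slope/intercept, evaluate the equivalent form Y = mean_Y + SD_Y * (X - mean_X) / SD_X at full precision:
Y = 77.79 + 14.19 * (36 - 53.11) / 14.26
Y = 77.79 - 14.19 * 17.11 / 14.26
Y = 77.79 - 242.7909 / 14.26
Y = 77.79 - 17.026
Y = 60.764

60.764


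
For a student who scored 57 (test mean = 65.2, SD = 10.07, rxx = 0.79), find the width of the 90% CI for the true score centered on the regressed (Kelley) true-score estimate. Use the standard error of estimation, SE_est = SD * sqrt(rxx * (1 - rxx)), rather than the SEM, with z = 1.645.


True score estimate = 0.79*57 + 0.21*65.2 = 58.722
SE_est = SD * sqrt(rxx * (1 - rxx)) = 10.07 * sqrt(0.79 * 0.21) = 10.07 * sqrt(0.1659) = 4.101594
CI = T_est +/- z * SE_est, so width = 2 * z * SE_est = 2 * 1.645 * 4.101594
Width = 13.4942

13.4942


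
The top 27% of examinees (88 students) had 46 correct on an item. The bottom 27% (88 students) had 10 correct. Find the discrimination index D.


p_upper = 46/88 = 0.5227
p_lower = 10/88 = 0.1136
D = 0.5227 - 0.1136 = 0.4091

0.4091


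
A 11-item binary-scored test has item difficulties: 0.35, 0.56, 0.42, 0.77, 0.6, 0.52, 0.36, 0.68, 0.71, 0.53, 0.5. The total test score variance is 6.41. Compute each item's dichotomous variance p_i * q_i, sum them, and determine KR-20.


For each item, compute p_i * q_i:
  Item 1: 0.35 * 0.65 = 0.2275
  Item 2: 0.56 * 0.44 = 0.2464
  Item 3: 0.42 * 0.58 = 0.2436
  Item 4: 0.77 * 0.23 = 0.1771
  Item 5: 0.6 * 0.4 = 0.24
  Item 6: 0.52 * 0.48 = 0.2496
  Item 7: 0.36 * 0.64 = 0.2304
  Item 8: 0.68 * 0.32 = 0.2176
  Item 9: 0.71 * 0.29 = 0.2059
  Item 10: 0.53 * 0.47 = 0.2491
  Item 11: 0.5 * 0.5 = 0.25
Sum(p_i * q_i) = 0.2275 + 0.2464 + 0.2436 + 0.1771 + 0.24 + 0.2496 + 0.2304 + 0.2176 + 0.2059 + 0.2491 + 0.25 = 2.5372
KR-20 = (k/(k-1)) * (1 - Sum(p_i*q_i) / Var_total)
= (11/10) * (1 - 2.5372/6.41)
= 1.1 * 0.6042
KR-20 = 0.6646

0.6646


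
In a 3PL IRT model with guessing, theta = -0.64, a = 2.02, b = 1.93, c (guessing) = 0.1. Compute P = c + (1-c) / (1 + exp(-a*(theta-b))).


logit = 2.02*(-0.64 - 1.93) = -5.1914
P* = 1/(1 + exp(--5.1914)) = 0.0055
P = 0.1 + (1 - 0.1) * 0.0055
P = 0.105

0.105


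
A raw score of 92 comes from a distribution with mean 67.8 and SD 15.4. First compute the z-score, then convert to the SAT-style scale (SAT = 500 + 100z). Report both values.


z = (X - mean) / SD = (92 - 67.8) / 15.4
z = 24.2 / 15.4
z = 1.5714
SAT-scale = SAT = 500 + 100z
Carry z at full precision (z = 24.2 / 15.4) into the conversion:
SAT-scale = 500 + 100 * (24.2 / 15.4) = 500 + 2420 / 15.4
SAT-scale = 500 + 157.1429
SAT-scale = 657.1429

657.1429


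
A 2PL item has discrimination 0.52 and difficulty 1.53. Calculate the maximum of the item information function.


For 2PL, max info at theta = b = 1.53
I_max = a^2 / 4 = 0.52^2 / 4
= 0.2704 / 4
I_max = 0.0676

0.0676


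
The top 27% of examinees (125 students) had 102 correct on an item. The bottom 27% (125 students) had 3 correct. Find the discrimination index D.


p_upper = 102/125 = 0.816
p_lower = 3/125 = 0.024
D = 0.816 - 0.024 = 0.792

0.792


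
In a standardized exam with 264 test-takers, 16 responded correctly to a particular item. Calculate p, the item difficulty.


Item difficulty p = number correct / total examinees
p = 16 / 264
p = 0.0606

0.0606


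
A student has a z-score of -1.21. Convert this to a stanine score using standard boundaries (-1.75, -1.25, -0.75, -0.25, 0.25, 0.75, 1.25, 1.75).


Stanine boundaries: [-1.75, -1.25, -0.75, -0.25, 0.25, 0.75, 1.25, 1.75]
z = -1.21
Check each boundary:
  z >= -1.75 -> could be stanine 2
  z >= -1.25 -> could be stanine 3
  z < -0.75
  z < -0.25
  z < 0.25
  z < 0.75
  z < 1.25
  z < 1.75
Highest qualifying boundary gives stanine = 3

3


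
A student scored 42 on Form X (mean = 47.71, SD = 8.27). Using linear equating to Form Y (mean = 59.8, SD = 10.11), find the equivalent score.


slope = SD_Y / SD_X = 10.11 / 8.27 ~ 1.2225
intercept = mean_Y - slope * mean_X = 59.8 - (10.11 / 8.27) * 47.71 ~ 1.475
Y = slope * X + intercept. To avoid rounding drift from the rounded slope/intercept, evaluate the equivalent form Y = mean_Y + SD_Y * (X - mean_X) / SD_X at full precision:
Y = 59.8 + 10.11 * (42 - 47.71) / 8.27
Y = 59.8 - 10.11 * 5.71 / 8.27
Y = 59.8 - 57.7281 / 8.27
Y = 59.8 - 6.9804
Y = 52.8196

52.8196


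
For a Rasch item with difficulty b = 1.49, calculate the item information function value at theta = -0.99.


P = 1/(1+exp(-(-0.99-1.49))) = 0.0773
I = P*(1-P) = 0.0773 * 0.9227
I = 0.0713

0.0713


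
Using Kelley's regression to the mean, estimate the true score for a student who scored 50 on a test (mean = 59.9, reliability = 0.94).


T_est = rxx * X + (1 - rxx) * mean
T_est = 0.94 * 50 + 0.06 * 59.9
T_est = 47.0 + 3.594
T_est = 50.594

50.594


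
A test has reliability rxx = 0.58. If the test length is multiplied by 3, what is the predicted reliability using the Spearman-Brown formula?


r_new = (n * rxx) / (1 + (n-1) * rxx)
r_new = (3 * 0.58) / (1 + 2 * 0.58)
r_new = 1.74 / 2.16
r_new = 0.8056

0.8056


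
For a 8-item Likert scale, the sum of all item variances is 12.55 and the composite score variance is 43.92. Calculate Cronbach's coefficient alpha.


alpha = (k/(k-1)) * (1 - sum(si^2)/s_total^2)
= (8/7) * (1 - 12.55/43.92)
alpha = 0.8163

0.8163


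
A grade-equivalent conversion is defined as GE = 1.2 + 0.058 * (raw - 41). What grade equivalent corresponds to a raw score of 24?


raw - median = 24 - 41 = -17
slope * diff = 0.058 * -17 = -0.986
GE = 1.2 + -0.986
GE = 0.214

0.214


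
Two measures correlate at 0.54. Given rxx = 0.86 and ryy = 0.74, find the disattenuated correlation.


r_corrected = rxy / sqrt(rxx * ryy)
= 0.54 / sqrt(0.86 * 0.74)
= 0.54 / sqrt(0.6364)
= 0.54 / 0.797747
r_corrected = 0.6769

0.6769


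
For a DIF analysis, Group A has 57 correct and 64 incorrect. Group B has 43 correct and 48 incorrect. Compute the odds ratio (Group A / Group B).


Odds_A = 57/64 = 0.8906
Odds_B = 43/48 = 0.8958
OR = Odds_A / Odds_B = 0.8906 / 0.8958
Exactly, OR = (57 * 48) / (64 * 43) = 2736 / 2752
OR = 0.9942

0.9942


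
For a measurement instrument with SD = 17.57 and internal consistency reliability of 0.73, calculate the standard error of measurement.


SEM = SD * sqrt(1 - rxx)
SEM = 17.57 * sqrt(1 - 0.73)
SEM = 17.57 * sqrt(0.27) = 17.57 * 0.519615
SEM = 9.1296

9.1296


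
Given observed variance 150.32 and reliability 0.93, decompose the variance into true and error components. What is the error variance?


var_true = rxx * var_obs = 0.93 * 150.32 = 139.7976
var_error = var_obs - var_true
var_error = 150.32 - 139.7976
var_error = 10.5224

10.5224


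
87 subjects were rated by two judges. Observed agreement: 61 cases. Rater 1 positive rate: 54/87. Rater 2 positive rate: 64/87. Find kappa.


P_o = 61/87 = 0.701149
P_e = (54*64 + 33*23) / 7569 = 0.556877
kappa = (P_o - P_e) / (1 - P_e)
kappa = (0.701149 - 0.556877) / (1 - 0.556877)
kappa = 0.3256

0.3256


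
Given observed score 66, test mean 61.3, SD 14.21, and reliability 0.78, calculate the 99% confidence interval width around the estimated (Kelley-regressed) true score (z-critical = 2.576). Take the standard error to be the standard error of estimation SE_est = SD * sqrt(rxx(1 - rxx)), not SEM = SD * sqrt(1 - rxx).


True score estimate = 0.78*66 + 0.22*61.3 = 64.966
SE_est = SD * sqrt(rxx * (1 - rxx)) = 14.21 * sqrt(0.78 * 0.22) = 14.21 * sqrt(0.1716) = 5.88644
CI = T_est +/- z * SE_est, so width = 2 * z * SE_est = 2 * 2.576 * 5.88644
Width = 30.3269

30.3269


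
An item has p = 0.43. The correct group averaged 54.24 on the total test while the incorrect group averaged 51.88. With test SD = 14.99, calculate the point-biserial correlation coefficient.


q = 1 - p = 0.57
rpb = ((M1 - M0) / SD) * sqrt(p * q)
rpb = ((54.24 - 51.88) / 14.99) * sqrt(0.43 * 0.57)
rpb = 0.0779

0.0779


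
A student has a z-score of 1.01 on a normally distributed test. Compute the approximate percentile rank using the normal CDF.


CDF(z) = 0.5 * (1 + erf(z/sqrt(2)))
erf(0.7142) = 0.6875
CDF = 0.8438
Percentile rank = 0.8438 * 100 = 84.38

84.38


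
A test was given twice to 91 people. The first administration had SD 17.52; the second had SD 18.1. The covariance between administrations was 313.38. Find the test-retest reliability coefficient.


r = cov(X,Y) / (SD_X * SD_Y)
r = 313.38 / (17.52 * 18.1)
r = 313.38 / 317.112
r = 0.9882

0.9882


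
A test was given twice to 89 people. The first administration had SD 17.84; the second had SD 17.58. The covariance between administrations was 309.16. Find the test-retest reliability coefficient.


r = cov(X,Y) / (SD_X * SD_Y)
r = 309.16 / (17.84 * 17.58)
r = 309.16 / 313.6272
r = 0.9858

0.9858


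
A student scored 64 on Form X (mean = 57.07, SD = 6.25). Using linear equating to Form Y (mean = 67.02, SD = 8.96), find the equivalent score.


slope = SD_Y / SD_X = 8.96 / 6.25 ~ 1.4336
intercept = mean_Y - slope * mean_X = 67.02 - (8.96 / 6.25) * 57.07 ~ -14.7956
Y = slope * X + intercept. To avoid rounding drift from the rounded slope/intercept, evaluate the equivalent form Y = mean_Y + SD_Y * (X - mean_X) / SD_X at full precision:
Y = 67.02 + 8.96 * (64 - 57.07) / 6.25
Y = 67.02 + 8.96 * 6.93 / 6.25
Y = 67.02 + 62.0928 / 6.25
Y = 67.02 + 9.9348
Y = 76.9548

76.9548


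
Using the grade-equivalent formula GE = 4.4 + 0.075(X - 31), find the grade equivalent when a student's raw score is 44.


raw - median = 44 - 31 = 13
slope * diff = 0.075 * 13 = 0.975
GE = 4.4 + 0.975
GE = 5.375

5.375


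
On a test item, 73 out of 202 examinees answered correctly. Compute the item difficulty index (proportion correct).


Item difficulty p = number correct / total examinees
p = 73 / 202
p = 0.3614

0.3614


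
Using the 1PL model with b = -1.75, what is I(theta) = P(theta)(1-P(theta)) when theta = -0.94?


P = 1/(1+exp(-(-0.94--1.75))) = 0.6921
I = P*(1-P) = 0.6921 * 0.3079
I = 0.2131

0.2131


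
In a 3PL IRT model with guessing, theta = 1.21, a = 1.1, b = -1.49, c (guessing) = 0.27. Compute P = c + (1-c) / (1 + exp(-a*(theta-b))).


logit = 1.1*(1.21 - -1.49) = 2.97
P* = 1/(1 + exp(-2.97)) = 0.9512
P = 0.27 + (1 - 0.27) * 0.9512
P = 0.9644

0.9644


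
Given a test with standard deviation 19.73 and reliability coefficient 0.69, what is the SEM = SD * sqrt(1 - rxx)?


SEM = SD * sqrt(1 - rxx)
SEM = 19.73 * sqrt(1 - 0.69)
SEM = 19.73 * sqrt(0.31) = 19.73 * 0.556776
SEM = 10.9852

10.9852


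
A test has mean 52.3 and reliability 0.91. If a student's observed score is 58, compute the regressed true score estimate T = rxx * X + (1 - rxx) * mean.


T_est = rxx * X + (1 - rxx) * mean
T_est = 0.91 * 58 + 0.09 * 52.3
T_est = 52.78 + 4.707
T_est = 57.487

57.487


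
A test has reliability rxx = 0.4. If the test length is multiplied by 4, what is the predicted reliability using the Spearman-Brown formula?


r_new = (n * rxx) / (1 + (n-1) * rxx)
r_new = (4 * 0.4) / (1 + 3 * 0.4)
r_new = 1.6 / 2.2
r_new = 0.7273

0.7273


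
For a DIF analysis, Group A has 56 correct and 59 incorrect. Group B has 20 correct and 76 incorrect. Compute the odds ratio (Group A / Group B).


Odds_A = 56/59 = 0.9492
Odds_B = 20/76 = 0.2632
OR = Odds_A / Odds_B = 0.9492 / 0.2632
Exactly, OR = (56 * 76) / (59 * 20) = 4256 / 1180
OR = 3.6068

3.6068


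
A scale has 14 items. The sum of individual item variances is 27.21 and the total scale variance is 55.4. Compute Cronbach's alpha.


alpha = (k/(k-1)) * (1 - sum(si^2)/s_total^2)
= (14/13) * (1 - 27.21/55.4)
alpha = 0.548

0.548


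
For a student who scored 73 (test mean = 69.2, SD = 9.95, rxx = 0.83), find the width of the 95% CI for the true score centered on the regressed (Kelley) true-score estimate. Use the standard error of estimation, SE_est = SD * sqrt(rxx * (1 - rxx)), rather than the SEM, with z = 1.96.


True score estimate = 0.83*73 + 0.17*69.2 = 72.354
SE_est = SD * sqrt(rxx * (1 - rxx)) = 9.95 * sqrt(0.83 * 0.17) = 9.95 * sqrt(0.1411) = 3.737546
CI = T_est +/- z * SE_est, so width = 2 * z * SE_est = 2 * 1.96 * 3.737546
Width = 14.6512

14.6512


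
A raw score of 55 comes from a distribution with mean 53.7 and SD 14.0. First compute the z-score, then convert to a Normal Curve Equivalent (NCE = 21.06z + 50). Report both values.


z = (X - mean) / SD = (55 - 53.7) / 14.0
z = 1.3 / 14.0
z = 0.0929
NCE = NCE = 21.06z + 50
Carry z at full precision (z = 1.3 / 14.0) into the conversion:
NCE = 21.06 * (1.3 / 14.0) + 50 = 27.378 / 14.0 + 50
NCE = 1.9556 + 50
NCE = 51.9556

51.9556


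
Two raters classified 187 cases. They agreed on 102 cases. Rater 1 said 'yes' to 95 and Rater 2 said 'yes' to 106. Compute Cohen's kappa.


P_o = 102/187 = 0.545455
P_e = (95*106 + 92*81) / 34969 = 0.501072
kappa = (P_o - P_e) / (1 - P_e)
kappa = (0.545455 - 0.501072) / (1 - 0.501072)
kappa = 0.089

0.089


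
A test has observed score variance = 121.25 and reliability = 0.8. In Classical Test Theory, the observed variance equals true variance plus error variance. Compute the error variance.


var_true = rxx * var_obs = 0.8 * 121.25 = 97.0
var_error = var_obs - var_true
var_error = 121.25 - 97.0
var_error = 24.25

24.25


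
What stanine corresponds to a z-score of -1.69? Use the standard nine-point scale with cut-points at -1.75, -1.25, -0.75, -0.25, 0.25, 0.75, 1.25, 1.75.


Stanine boundaries: [-1.75, -1.25, -0.75, -0.25, 0.25, 0.75, 1.25, 1.75]
z = -1.69
Check each boundary:
  z >= -1.75 -> could be stanine 2
  z < -1.25
  z < -0.75
  z < -0.25
  z < 0.25
  z < 0.75
  z < 1.25
  z < 1.75
Highest qualifying boundary gives stanine = 2

2


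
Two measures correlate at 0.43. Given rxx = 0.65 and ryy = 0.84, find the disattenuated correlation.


r_corrected = rxy / sqrt(rxx * ryy)
= 0.43 / sqrt(0.65 * 0.84)
= 0.43 / sqrt(0.546)
= 0.43 / 0.738918
r_corrected = 0.5819

0.5819


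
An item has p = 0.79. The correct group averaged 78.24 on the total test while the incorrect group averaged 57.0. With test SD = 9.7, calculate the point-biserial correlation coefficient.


q = 1 - p = 0.21
rpb = ((M1 - M0) / SD) * sqrt(p * q)
rpb = ((78.24 - 57.0) / 9.7) * sqrt(0.79 * 0.21)
rpb = 0.8919

0.8919


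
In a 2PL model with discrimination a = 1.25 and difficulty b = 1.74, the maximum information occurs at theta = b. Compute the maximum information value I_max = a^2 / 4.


For 2PL, max info at theta = b = 1.74
I_max = a^2 / 4 = 1.25^2 / 4
= 1.5625 / 4
I_max = 0.3906

0.3906


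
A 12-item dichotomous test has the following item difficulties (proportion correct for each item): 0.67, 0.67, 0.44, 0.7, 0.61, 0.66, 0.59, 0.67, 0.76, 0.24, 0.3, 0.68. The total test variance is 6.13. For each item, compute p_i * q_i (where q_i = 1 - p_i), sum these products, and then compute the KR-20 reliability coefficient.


For each item, compute p_i * q_i:
  Item 1: 0.67 * 0.33 = 0.2211
  Item 2: 0.67 * 0.33 = 0.2211
  Item 3: 0.44 * 0.56 = 0.2464
  Item 4: 0.7 * 0.3 = 0.21
  Item 5: 0.61 * 0.39 = 0.2379
  Item 6: 0.66 * 0.34 = 0.2244
  Item 7: 0.59 * 0.41 = 0.2419
  Item 8: 0.67 * 0.33 = 0.2211
  Item 9: 0.76 * 0.24 = 0.1824
  Item 10: 0.24 * 0.76 = 0.1824
  Item 11: 0.3 * 0.7 = 0.21
  Item 12: 0.68 * 0.32 = 0.2176
Sum(p_i * q_i) = 0.2211 + 0.2211 + 0.2464 + 0.21 + 0.2379 + 0.2244 + 0.2419 + 0.2211 + 0.1824 + 0.1824 + 0.21 + 0.2176 = 2.6163
KR-20 = (k/(k-1)) * (1 - Sum(p_i*q_i) / Var_total)
= (12/11) * (1 - 2.6163/6.13)
= 1.0909 * 0.5732
KR-20 = 0.6253

0.6253


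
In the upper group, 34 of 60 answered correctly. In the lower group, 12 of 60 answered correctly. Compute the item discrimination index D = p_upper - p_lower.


p_upper = 34/60 = 0.5667
p_lower = 12/60 = 0.2
D = 0.5667 - 0.2 = 0.3667

0.3667


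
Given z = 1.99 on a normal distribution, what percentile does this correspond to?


CDF(z) = 0.5 * (1 + erf(z/sqrt(2)))
erf(1.4071) = 0.9534
CDF = 0.9767
Percentile rank = 0.9767 * 100 = 97.67

97.67


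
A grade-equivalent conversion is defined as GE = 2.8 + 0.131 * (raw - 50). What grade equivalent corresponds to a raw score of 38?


raw - median = 38 - 50 = -12
slope * diff = 0.131 * -12 = -1.572
GE = 2.8 + -1.572
GE = 1.228

1.228


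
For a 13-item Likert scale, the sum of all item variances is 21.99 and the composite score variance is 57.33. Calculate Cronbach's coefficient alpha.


alpha = (k/(k-1)) * (1 - sum(si^2)/s_total^2)
= (13/12) * (1 - 21.99/57.33)
alpha = 0.6678

0.6678


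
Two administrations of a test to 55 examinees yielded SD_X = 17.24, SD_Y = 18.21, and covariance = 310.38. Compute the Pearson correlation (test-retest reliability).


r = cov(X,Y) / (SD_X * SD_Y)
r = 310.38 / (17.24 * 18.21)
r = 310.38 / 313.9404
r = 0.9887

0.9887


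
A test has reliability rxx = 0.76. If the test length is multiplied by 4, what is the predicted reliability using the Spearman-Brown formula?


r_new = (n * rxx) / (1 + (n-1) * rxx)
r_new = (4 * 0.76) / (1 + 3 * 0.76)
r_new = 3.04 / 3.28
r_new = 0.9268

0.9268


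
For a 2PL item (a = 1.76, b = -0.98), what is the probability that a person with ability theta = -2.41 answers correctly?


a*(theta - b) = 1.76 * (-2.41 - -0.98) = -2.5168
exp(--2.5168) = 12.3889
P = 1 / (1 + 12.3889)
P = 0.0747

0.0747


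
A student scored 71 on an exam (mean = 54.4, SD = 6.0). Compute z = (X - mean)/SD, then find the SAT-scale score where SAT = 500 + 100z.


z = (X - mean) / SD = (71 - 54.4) / 6.0
z = 16.6 / 6.0
z = 2.7667
SAT-scale = SAT = 500 + 100z
Carry z at full precision (z = 16.6 / 6.0) into the conversion:
SAT-scale = 500 + 100 * (16.6 / 6.0) = 500 + 1660 / 6.0
SAT-scale = 500 + 276.6667
SAT-scale = 776.6667

776.6667


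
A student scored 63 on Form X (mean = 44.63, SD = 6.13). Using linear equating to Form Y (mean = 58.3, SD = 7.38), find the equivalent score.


slope = SD_Y / SD_X = 7.38 / 6.13 ~ 1.2039
intercept = mean_Y - slope * mean_X = 58.3 - (7.38 / 6.13) * 44.63 ~ 4.5693
Y = slope * X + intercept. To avoid rounding drift from the rounded slope/intercept, evaluate the equivalent form Y = mean_Y + SD_Y * (X - mean_X) / SD_X at full precision:
Y = 58.3 + 7.38 * (63 - 44.63) / 6.13
Y = 58.3 + 7.38 * 18.37 / 6.13
Y = 58.3 + 135.5706 / 6.13
Y = 58.3 + 22.1159
Y = 80.4159

80.4159


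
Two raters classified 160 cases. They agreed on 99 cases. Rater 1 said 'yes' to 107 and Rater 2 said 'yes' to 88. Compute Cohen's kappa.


P_o = 99/160 = 0.61875
P_e = (107*88 + 53*72) / 25600 = 0.516875
kappa = (P_o - P_e) / (1 - P_e)
kappa = (0.61875 - 0.516875) / (1 - 0.516875)
kappa = 0.2109

0.2109


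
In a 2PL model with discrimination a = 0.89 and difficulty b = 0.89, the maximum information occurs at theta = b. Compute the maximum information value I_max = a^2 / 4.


For 2PL, max info at theta = b = 0.89
I_max = a^2 / 4 = 0.89^2 / 4
= 0.7921 / 4
I_max = 0.198

0.198


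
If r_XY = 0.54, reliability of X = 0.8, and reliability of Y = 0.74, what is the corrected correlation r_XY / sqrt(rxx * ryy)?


r_corrected = rxy / sqrt(rxx * ryy)
= 0.54 / sqrt(0.8 * 0.74)
= 0.54 / sqrt(0.592)
= 0.54 / 0.769415
r_corrected = 0.7018

0.7018


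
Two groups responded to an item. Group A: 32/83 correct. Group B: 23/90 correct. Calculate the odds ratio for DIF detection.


Odds_A = 32/51 = 0.6275
Odds_B = 23/67 = 0.3433
OR = Odds_A / Odds_B = 0.6275 / 0.3433
Exactly, OR = (32 * 67) / (51 * 23) = 2144 / 1173
OR = 1.8278

1.8278


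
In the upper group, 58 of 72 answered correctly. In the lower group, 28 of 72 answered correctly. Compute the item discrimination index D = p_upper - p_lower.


p_upper = 58/72 = 0.8056
p_lower = 28/72 = 0.3889
D = 0.8056 - 0.3889 = 0.4167

0.4167


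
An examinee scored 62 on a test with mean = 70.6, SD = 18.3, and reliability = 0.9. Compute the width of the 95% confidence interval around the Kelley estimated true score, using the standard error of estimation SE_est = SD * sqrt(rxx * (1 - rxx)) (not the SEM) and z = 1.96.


True score estimate = 0.9*62 + 0.1*70.6 = 62.86
SE_est = SD * sqrt(rxx * (1 - rxx)) = 18.3 * sqrt(0.9 * 0.1) = 18.3 * sqrt(0.09) = 5.49
CI = T_est +/- z * SE_est, so width = 2 * z * SE_est = 2 * 1.96 * 5.49
Width = 21.5208

21.5208


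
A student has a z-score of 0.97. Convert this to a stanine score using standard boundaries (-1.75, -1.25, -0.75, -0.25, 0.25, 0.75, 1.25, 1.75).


Stanine boundaries: [-1.75, -1.25, -0.75, -0.25, 0.25, 0.75, 1.25, 1.75]
z = 0.97
Check each boundary:
  z >= -1.75 -> could be stanine 2
  z >= -1.25 -> could be stanine 3
  z >= -0.75 -> could be stanine 4
  z >= -0.25 -> could be stanine 5
  z >= 0.25 -> could be stanine 6
  z >= 0.75 -> could be stanine 7
  z < 1.25
  z < 1.75
Highest qualifying boundary gives stanine = 7

7


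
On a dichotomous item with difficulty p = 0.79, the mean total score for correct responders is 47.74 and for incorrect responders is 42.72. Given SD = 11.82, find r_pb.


q = 1 - p = 0.21
rpb = ((M1 - M0) / SD) * sqrt(p * q)
rpb = ((47.74 - 42.72) / 11.82) * sqrt(0.79 * 0.21)
rpb = 0.173

0.173


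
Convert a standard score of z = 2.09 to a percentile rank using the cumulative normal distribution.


CDF(z) = 0.5 * (1 + erf(z/sqrt(2)))
erf(1.4779) = 0.9634
CDF = 0.9817
Percentile rank = 0.9817 * 100 = 98.17

98.17


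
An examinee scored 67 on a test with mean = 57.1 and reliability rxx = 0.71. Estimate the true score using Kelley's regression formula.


T_est = rxx * X + (1 - rxx) * mean
T_est = 0.71 * 67 + 0.29 * 57.1
T_est = 47.57 + 16.559
T_est = 64.129

64.129


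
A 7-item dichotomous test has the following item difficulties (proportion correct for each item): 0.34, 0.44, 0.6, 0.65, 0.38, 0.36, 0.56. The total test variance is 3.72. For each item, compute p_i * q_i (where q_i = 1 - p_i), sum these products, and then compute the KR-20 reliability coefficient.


For each item, compute p_i * q_i:
  Item 1: 0.34 * 0.66 = 0.2244
  Item 2: 0.44 * 0.56 = 0.2464
  Item 3: 0.6 * 0.4 = 0.24
  Item 4: 0.65 * 0.35 = 0.2275
  Item 5: 0.38 * 0.62 = 0.2356
  Item 6: 0.36 * 0.64 = 0.2304
  Item 7: 0.56 * 0.44 = 0.2464
Sum(p_i * q_i) = 0.2244 + 0.2464 + 0.24 + 0.2275 + 0.2356 + 0.2304 + 0.2464 = 1.6507
KR-20 = (k/(k-1)) * (1 - Sum(p_i*q_i) / Var_total)
= (7/6) * (1 - 1.6507/3.72)
= 1.1667 * 0.5563
KR-20 = 0.649

0.649


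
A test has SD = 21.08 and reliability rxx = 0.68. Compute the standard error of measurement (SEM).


SEM = SD * sqrt(1 - rxx)
SEM = 21.08 * sqrt(1 - 0.68)
SEM = 21.08 * sqrt(0.32) = 21.08 * 0.565685
SEM = 11.9246

11.9246


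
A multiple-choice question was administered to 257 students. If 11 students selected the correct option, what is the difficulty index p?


Item difficulty p = number correct / total examinees
p = 11 / 257
p = 0.0428

0.0428


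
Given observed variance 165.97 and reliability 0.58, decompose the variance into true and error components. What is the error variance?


var_true = rxx * var_obs = 0.58 * 165.97 = 96.2626
var_error = var_obs - var_true
var_error = 165.97 - 96.2626
var_error = 69.7074

69.7074


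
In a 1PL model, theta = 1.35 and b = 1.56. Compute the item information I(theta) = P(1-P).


P = 1/(1+exp(-(1.35-1.56))) = 0.4477
I = P*(1-P) = 0.4477 * 0.5523
I = 0.2473

0.2473


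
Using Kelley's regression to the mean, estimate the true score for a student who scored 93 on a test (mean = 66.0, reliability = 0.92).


T_est = rxx * X + (1 - rxx) * mean
T_est = 0.92 * 93 + 0.08 * 66.0
T_est = 85.56 + 5.28
T_est = 90.84

90.84


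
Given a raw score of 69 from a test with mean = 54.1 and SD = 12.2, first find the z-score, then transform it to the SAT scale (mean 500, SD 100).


z = (X - mean) / SD = (69 - 54.1) / 12.2
z = 14.9 / 12.2
z = 1.2213
SAT-scale = SAT = 500 + 100z
Carry z at full precision (z = 14.9 / 12.2) into the conversion:
SAT-scale = 500 + 100 * (14.9 / 12.2) = 500 + 1490 / 12.2
SAT-scale = 500 + 122.1311
SAT-scale = 622.1311

622.1311


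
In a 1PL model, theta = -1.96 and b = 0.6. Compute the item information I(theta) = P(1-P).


P = 1/(1+exp(-(-1.96-0.6))) = 0.0718
I = P*(1-P) = 0.0718 * 0.9282
I = 0.0666

0.0666


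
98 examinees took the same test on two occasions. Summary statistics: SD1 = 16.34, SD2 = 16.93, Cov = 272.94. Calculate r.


r = cov(X,Y) / (SD_X * SD_Y)
r = 272.94 / (16.34 * 16.93)
r = 272.94 / 276.6362
r = 0.9866

0.9866


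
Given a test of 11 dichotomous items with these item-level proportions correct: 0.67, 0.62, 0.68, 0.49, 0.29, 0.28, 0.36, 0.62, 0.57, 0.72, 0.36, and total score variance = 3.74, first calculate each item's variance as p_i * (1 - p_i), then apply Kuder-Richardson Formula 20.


For each item, compute p_i * q_i:
  Item 1: 0.67 * 0.33 = 0.2211
  Item 2: 0.62 * 0.38 = 0.2356
  Item 3: 0.68 * 0.32 = 0.2176
  Item 4: 0.49 * 0.51 = 0.2499
  Item 5: 0.29 * 0.71 = 0.2059
  Item 6: 0.28 * 0.72 = 0.2016
  Item 7: 0.36 * 0.64 = 0.2304
  Item 8: 0.62 * 0.38 = 0.2356
  Item 9: 0.57 * 0.43 = 0.2451
  Item 10: 0.72 * 0.28 = 0.2016
  Item 11: 0.36 * 0.64 = 0.2304
Sum(p_i * q_i) = 0.2211 + 0.2356 + 0.2176 + 0.2499 + 0.2059 + 0.2016 + 0.2304 + 0.2356 + 0.2451 + 0.2016 + 0.2304 = 2.4748
KR-20 = (k/(k-1)) * (1 - Sum(p_i*q_i) / Var_total)
= (11/10) * (1 - 2.4748/3.74)
= 1.1 * 0.3383
KR-20 = 0.3721

0.3721


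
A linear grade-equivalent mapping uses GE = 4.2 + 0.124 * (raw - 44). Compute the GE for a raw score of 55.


raw - median = 55 - 44 = 11
slope * diff = 0.124 * 11 = 1.364
GE = 4.2 + 1.364
GE = 5.564

5.564


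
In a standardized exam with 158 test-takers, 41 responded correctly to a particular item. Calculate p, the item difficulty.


Item difficulty p = number correct / total examinees
p = 41 / 158
p = 0.2595

0.2595


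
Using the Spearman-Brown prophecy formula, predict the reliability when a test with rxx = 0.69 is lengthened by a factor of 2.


r_new = (n * rxx) / (1 + (n-1) * rxx)
r_new = (2 * 0.69) / (1 + 1 * 0.69)
r_new = 1.38 / 1.69
r_new = 0.8166

0.8166


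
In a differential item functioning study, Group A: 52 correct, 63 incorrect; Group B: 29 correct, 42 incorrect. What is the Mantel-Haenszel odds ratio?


Odds_A = 52/63 = 0.8254
Odds_B = 29/42 = 0.6905
OR = Odds_A / Odds_B = 0.8254 / 0.6905
Exactly, OR = (52 * 42) / (63 * 29) = 2184 / 1827
OR = 1.1954

1.1954


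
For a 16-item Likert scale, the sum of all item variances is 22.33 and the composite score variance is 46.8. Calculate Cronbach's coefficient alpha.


alpha = (k/(k-1)) * (1 - sum(si^2)/s_total^2)
= (16/15) * (1 - 22.33/46.8)
alpha = 0.5577

0.5577


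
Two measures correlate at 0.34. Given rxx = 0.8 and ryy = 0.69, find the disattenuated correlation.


r_corrected = rxy / sqrt(rxx * ryy)
= 0.34 / sqrt(0.8 * 0.69)
= 0.34 / sqrt(0.552)
= 0.34 / 0.742967
r_corrected = 0.4576

0.4576


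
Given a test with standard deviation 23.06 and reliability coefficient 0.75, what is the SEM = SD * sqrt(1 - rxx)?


SEM = SD * sqrt(1 - rxx)
SEM = 23.06 * sqrt(1 - 0.75)
SEM = 23.06 * sqrt(0.25) = 23.06 * 0.5
SEM = 11.53

11.53


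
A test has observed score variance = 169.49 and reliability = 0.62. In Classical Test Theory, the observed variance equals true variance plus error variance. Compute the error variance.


var_true = rxx * var_obs = 0.62 * 169.49 = 105.0838
var_error = var_obs - var_true
var_error = 169.49 - 105.0838
var_error = 64.4062

64.4062


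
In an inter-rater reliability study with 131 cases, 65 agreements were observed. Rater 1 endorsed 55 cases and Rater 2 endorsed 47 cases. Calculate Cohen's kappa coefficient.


P_o = 65/131 = 0.496183
P_e = (55*47 + 76*84) / 17161 = 0.522639
kappa = (P_o - P_e) / (1 - P_e)
kappa = (0.496183 - 0.522639) / (1 - 0.522639)
kappa = -0.0554

-0.0554


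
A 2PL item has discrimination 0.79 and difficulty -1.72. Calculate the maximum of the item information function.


For 2PL, max info at theta = b = -1.72
I_max = a^2 / 4 = 0.79^2 / 4
= 0.6241 / 4
I_max = 0.156

0.156


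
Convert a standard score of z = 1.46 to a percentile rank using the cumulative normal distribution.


CDF(z) = 0.5 * (1 + erf(z/sqrt(2)))
erf(1.0324) = 0.8557
CDF = 0.9279
Percentile rank = 0.9279 * 100 = 92.79

92.79


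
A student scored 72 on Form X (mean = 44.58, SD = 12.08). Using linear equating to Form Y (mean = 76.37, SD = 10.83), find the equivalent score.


slope = SD_Y / SD_X = 10.83 / 12.08 ~ 0.8965
intercept = mean_Y - slope * mean_X = 76.37 - (10.83 / 12.08) * 44.58 ~ 36.403
Y = slope * X + intercept. To avoid rounding drift from the rounded slope/intercept, evaluate the equivalent form Y = mean_Y + SD_Y * (X - mean_X) / SD_X at full precision:
Y = 76.37 + 10.83 * (72 - 44.58) / 12.08
Y = 76.37 + 10.83 * 27.42 / 12.08
Y = 76.37 + 296.9586 / 12.08
Y = 76.37 + 24.5827
Y = 100.9527

100.9527


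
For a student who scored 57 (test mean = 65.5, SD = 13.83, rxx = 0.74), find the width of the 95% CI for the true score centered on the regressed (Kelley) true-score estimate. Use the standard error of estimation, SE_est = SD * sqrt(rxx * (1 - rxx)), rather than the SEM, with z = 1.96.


True score estimate = 0.74*57 + 0.26*65.5 = 59.21
SE_est = SD * sqrt(rxx * (1 - rxx)) = 13.83 * sqrt(0.74 * 0.26) = 13.83 * sqrt(0.1924) = 6.066312
CI = T_est +/- z * SE_est, so width = 2 * z * SE_est = 2 * 1.96 * 6.066312
Width = 23.7799

23.7799


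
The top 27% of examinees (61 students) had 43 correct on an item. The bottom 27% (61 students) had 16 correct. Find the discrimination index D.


p_upper = 43/61 = 0.7049
p_lower = 16/61 = 0.2623
D = 0.7049 - 0.2623 = 0.4426

0.4426


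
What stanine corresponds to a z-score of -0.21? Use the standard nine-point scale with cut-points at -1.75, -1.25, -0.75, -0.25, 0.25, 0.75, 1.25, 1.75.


Stanine boundaries: [-1.75, -1.25, -0.75, -0.25, 0.25, 0.75, 1.25, 1.75]
z = -0.21
Check each boundary:
  z >= -1.75 -> could be stanine 2
  z >= -1.25 -> could be stanine 3
  z >= -0.75 -> could be stanine 4
  z >= -0.25 -> could be stanine 5
  z < 0.25
  z < 0.75
  z < 1.25
  z < 1.75
Highest qualifying boundary gives stanine = 5

5


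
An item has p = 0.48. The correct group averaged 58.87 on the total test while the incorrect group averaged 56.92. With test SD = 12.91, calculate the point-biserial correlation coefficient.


q = 1 - p = 0.52
rpb = ((M1 - M0) / SD) * sqrt(p * q)
rpb = ((58.87 - 56.92) / 12.91) * sqrt(0.48 * 0.52)
rpb = 0.0755

0.0755


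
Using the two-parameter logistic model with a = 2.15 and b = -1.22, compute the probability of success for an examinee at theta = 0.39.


a*(theta - b) = 2.15 * (0.39 - -1.22) = 3.4615
exp(-3.4615) = 0.0314
P = 1 / (1 + 0.0314)
P = 0.9696

0.9696


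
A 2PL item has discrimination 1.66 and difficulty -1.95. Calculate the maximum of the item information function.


For 2PL, max info at theta = b = -1.95
I_max = a^2 / 4 = 1.66^2 / 4
= 2.7556 / 4
I_max = 0.6889

0.6889


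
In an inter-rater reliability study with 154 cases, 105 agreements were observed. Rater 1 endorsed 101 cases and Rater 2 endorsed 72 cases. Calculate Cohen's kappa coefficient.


P_o = 105/154 = 0.681818
P_e = (101*72 + 53*82) / 23716 = 0.48988
kappa = (P_o - P_e) / (1 - P_e)
kappa = (0.681818 - 0.48988) / (1 - 0.48988)
kappa = 0.3763

0.3763


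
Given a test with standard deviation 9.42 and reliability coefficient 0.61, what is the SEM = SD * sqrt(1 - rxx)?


SEM = SD * sqrt(1 - rxx)
SEM = 9.42 * sqrt(1 - 0.61)
SEM = 9.42 * sqrt(0.39) = 9.42 * 0.6245
SEM = 5.8828

5.8828


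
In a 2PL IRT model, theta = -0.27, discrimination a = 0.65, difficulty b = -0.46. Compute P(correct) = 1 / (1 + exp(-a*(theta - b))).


a*(theta - b) = 0.65 * (-0.27 - -0.46) = 0.1235
exp(-0.1235) = 0.8838
P = 1 / (1 + 0.8838)
P = 0.5308

0.5308


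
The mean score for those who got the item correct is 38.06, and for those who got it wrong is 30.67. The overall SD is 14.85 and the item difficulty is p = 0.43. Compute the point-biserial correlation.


q = 1 - p = 0.57
rpb = ((M1 - M0) / SD) * sqrt(p * q)
rpb = ((38.06 - 30.67) / 14.85) * sqrt(0.43 * 0.57)
rpb = 0.2464

0.2464


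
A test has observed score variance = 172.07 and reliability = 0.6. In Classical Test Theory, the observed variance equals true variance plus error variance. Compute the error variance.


var_true = rxx * var_obs = 0.6 * 172.07 = 103.242
var_error = var_obs - var_true
var_error = 172.07 - 103.242
var_error = 68.828

68.828


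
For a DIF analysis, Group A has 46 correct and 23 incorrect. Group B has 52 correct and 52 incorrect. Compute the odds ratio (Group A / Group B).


Odds_A = 46/23 = 2.0
Odds_B = 52/52 = 1.0
OR = Odds_A / Odds_B = 2.0 / 1.0
Exactly, OR = (46 * 52) / (23 * 52) = 2392 / 1196
OR = 2.0

2.0


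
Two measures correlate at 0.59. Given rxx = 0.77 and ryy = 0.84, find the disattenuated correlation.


r_corrected = rxy / sqrt(rxx * ryy)
= 0.59 / sqrt(0.77 * 0.84)
= 0.59 / sqrt(0.6468)
= 0.59 / 0.804239
r_corrected = 0.7336

0.7336


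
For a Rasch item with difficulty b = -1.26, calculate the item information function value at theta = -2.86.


P = 1/(1+exp(-(-2.86--1.26))) = 0.168
I = P*(1-P) = 0.168 * 0.832
I = 0.1398

0.1398


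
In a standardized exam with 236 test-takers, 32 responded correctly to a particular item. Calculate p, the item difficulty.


Item difficulty p = number correct / total examinees
p = 32 / 236
p = 0.1356

0.1356


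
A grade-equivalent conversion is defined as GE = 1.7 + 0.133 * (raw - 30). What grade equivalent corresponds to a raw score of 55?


raw - median = 55 - 30 = 25
slope * diff = 0.133 * 25 = 3.325
GE = 1.7 + 3.325
GE = 5.025

5.025


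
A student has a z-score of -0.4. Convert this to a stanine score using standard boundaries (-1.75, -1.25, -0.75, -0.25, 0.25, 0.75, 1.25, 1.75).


Stanine boundaries: [-1.75, -1.25, -0.75, -0.25, 0.25, 0.75, 1.25, 1.75]
z = -0.4
Check each boundary:
  z >= -1.75 -> could be stanine 2
  z >= -1.25 -> could be stanine 3
  z >= -0.75 -> could be stanine 4
  z < -0.25
  z < 0.25
  z < 0.75
  z < 1.25
  z < 1.75
Highest qualifying boundary gives stanine = 4

4


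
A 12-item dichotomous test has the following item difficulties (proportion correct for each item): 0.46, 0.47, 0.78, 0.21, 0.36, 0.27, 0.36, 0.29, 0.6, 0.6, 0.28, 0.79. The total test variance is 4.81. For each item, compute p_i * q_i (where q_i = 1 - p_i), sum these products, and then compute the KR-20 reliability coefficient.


For each item, compute p_i * q_i:
  Item 1: 0.46 * 0.54 = 0.2484
  Item 2: 0.47 * 0.53 = 0.2491
  Item 3: 0.78 * 0.22 = 0.1716
  Item 4: 0.21 * 0.79 = 0.1659
  Item 5: 0.36 * 0.64 = 0.2304
  Item 6: 0.27 * 0.73 = 0.1971
  Item 7: 0.36 * 0.64 = 0.2304
  Item 8: 0.29 * 0.71 = 0.2059
  Item 9: 0.6 * 0.4 = 0.24
  Item 10: 0.6 * 0.4 = 0.24
  Item 11: 0.28 * 0.72 = 0.2016
  Item 12: 0.79 * 0.21 = 0.1659
Sum(p_i * q_i) = 0.2484 + 0.2491 + 0.1716 + 0.1659 + 0.2304 + 0.1971 + 0.2304 + 0.2059 + 0.24 + 0.24 + 0.2016 + 0.1659 = 2.5463
KR-20 = (k/(k-1)) * (1 - Sum(p_i*q_i) / Var_total)
= (12/11) * (1 - 2.5463/4.81)
= 1.0909 * 0.4706
KR-20 = 0.5134

0.5134


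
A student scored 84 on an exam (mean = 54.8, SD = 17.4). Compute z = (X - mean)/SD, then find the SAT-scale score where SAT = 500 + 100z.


z = (X - mean) / SD = (84 - 54.8) / 17.4
z = 29.2 / 17.4
z = 1.6782
SAT-scale = SAT = 500 + 100z
Carry z at full precision (z = 29.2 / 17.4) into the conversion:
SAT-scale = 500 + 100 * (29.2 / 17.4) = 500 + 2920 / 17.4
SAT-scale = 500 + 167.8161
SAT-scale = 667.8161

667.8161


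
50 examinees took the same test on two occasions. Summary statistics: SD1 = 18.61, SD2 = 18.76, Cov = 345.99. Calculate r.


r = cov(X,Y) / (SD_X * SD_Y)
r = 345.99 / (18.61 * 18.76)
r = 345.99 / 349.1236
r = 0.991

0.991


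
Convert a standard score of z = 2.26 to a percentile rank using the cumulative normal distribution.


CDF(z) = 0.5 * (1 + erf(z/sqrt(2)))
erf(1.5981) = 0.9762
CDF = 0.9881
Percentile rank = 0.9881 * 100 = 98.81

98.81


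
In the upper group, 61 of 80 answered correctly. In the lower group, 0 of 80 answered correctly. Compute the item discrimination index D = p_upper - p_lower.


p_upper = 61/80 = 0.7625
p_lower = 0/80 = 0.0
D = 0.7625 - 0.0 = 0.7625

0.7625


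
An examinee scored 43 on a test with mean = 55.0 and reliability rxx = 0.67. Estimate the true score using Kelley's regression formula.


T_est = rxx * X + (1 - rxx) * mean
T_est = 0.67 * 43 + 0.33 * 55.0
T_est = 28.81 + 18.15
T_est = 46.96

46.96


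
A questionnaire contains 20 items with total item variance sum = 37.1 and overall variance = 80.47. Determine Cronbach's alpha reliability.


alpha = (k/(k-1)) * (1 - sum(si^2)/s_total^2)
= (20/19) * (1 - 37.1/80.47)
alpha = 0.5673

0.5673


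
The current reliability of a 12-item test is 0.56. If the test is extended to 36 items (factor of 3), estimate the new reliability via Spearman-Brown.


r_new = (n * rxx) / (1 + (n-1) * rxx)
r_new = (3 * 0.56) / (1 + 2 * 0.56)
r_new = 1.68 / 2.12
r_new = 0.7925

0.7925


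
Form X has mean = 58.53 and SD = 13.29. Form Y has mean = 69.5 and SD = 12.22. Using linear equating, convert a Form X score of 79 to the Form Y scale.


slope = SD_Y / SD_X = 12.22 / 13.29 ~ 0.9195
intercept = mean_Y - slope * mean_X = 69.5 - (12.22 / 13.29) * 58.53 ~ 15.6823
Y = slope * X + intercept. To avoid rounding drift from the rounded slope/intercept, evaluate the equivalent form Y = mean_Y + SD_Y * (X - mean_X) / SD_X at full precision:
Y = 69.5 + 12.22 * (79 - 58.53) / 13.29
Y = 69.5 + 12.22 * 20.47 / 13.29
Y = 69.5 + 250.1434 / 13.29
Y = 69.5 + 18.8219
Y = 88.3219

88.3219


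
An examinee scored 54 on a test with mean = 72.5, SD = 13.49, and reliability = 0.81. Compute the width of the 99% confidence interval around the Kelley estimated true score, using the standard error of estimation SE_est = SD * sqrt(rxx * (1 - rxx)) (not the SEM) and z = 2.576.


True score estimate = 0.81*54 + 0.19*72.5 = 57.515
SE_est = SD * sqrt(rxx * (1 - rxx)) = 13.49 * sqrt(0.81 * 0.19) = 13.49 * sqrt(0.1539) = 5.292139
CI = T_est +/- z * SE_est, so width = 2 * z * SE_est = 2 * 2.576 * 5.292139
Width = 27.2651

27.2651
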